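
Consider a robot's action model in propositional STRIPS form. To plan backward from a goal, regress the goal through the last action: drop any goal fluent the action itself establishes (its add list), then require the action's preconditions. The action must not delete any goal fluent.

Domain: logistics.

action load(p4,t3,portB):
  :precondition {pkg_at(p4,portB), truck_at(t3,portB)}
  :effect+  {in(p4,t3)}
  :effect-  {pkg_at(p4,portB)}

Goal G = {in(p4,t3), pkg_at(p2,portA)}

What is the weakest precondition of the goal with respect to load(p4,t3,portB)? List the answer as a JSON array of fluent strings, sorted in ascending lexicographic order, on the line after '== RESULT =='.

Compute (G \ add) ∪ pre:
  G ∩ del = {}  (empty — regression defined)
  G \ add = {in(p4,t3), pkg_at(p2,portA)} \ {in(p4,t3)} = {pkg_at(p2,portA)}
  ∪ pre   = {pkg_at(p2,portA)} ∪ {pkg_at(p4,portB), truck_at(t3,portB)}
          = {pkg_at(p2,portA), pkg_at(p4,portB), truck_at(t3,portB)}

== RESULT ==
["pkg_at(p2,portA)", "pkg_at(p4,portB)", "truck_at(t3,portB)"]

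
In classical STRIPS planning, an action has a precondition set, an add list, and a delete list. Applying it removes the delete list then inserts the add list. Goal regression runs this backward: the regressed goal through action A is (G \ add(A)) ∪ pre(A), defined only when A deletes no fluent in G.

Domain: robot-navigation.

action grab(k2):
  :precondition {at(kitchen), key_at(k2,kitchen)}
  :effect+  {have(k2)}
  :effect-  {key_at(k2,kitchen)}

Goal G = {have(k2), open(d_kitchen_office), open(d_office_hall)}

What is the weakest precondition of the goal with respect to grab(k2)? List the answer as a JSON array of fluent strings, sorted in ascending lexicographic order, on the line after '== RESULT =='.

Regress:
  G ∩ del = {}  (empty — regression defined)
  G \ add = {have(k2), open(d_kitchen_office), open(d_office_hall)} \ {have(k2)} = {open(d_kitchen_office), open(d_office_hall)}
  ∪ pre   = {open(d_kitchen_office), open(d_office_hall)} ∪ {at(kitchen), key_at(k2,kitchen)}
          = {at(kitchen), key_at(k2,kitchen), open(d_kitchen_office), open(d_office_hall)}

== RESULT ==
["at(kitchen)", "key_at(k2,kitchen)", "open(d_kitchen_office)", "open(d_office_hall)"]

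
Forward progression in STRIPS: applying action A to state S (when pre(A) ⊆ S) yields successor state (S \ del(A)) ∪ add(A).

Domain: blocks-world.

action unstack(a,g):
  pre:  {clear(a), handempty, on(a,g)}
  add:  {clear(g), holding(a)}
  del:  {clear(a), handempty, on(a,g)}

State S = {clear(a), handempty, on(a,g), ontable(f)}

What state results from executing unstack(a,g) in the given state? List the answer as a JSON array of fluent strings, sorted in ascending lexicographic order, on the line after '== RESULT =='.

Compute (S \ del) ∪ add:
  pre ⊆ S: {clear(a), handempty, on(a,g)} ⊆ S  — applicable
  S \ del = {ontable(f)}
  ∪ add   = {clear(g), holding(a), ontable(f)}

== RESULT ==
["clear(g)", "holding(a)", "ontable(f)"]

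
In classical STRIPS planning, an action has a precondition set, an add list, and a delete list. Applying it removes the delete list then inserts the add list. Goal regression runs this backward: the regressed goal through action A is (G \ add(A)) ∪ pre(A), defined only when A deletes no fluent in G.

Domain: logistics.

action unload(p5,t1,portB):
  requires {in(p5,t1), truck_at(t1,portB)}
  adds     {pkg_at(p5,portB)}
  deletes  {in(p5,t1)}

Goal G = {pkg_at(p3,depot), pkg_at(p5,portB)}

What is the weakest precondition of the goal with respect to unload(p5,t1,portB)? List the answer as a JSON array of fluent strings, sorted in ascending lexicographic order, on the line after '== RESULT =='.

Regress:
  G ∩ del = {}  (empty — regression defined)
  G \ add = {pkg_at(p3,depot), pkg_at(p5,portB)} \ {pkg_at(p5,portB)} = {pkg_at(p3,depot)}
  ∪ pre   = {pkg_at(p3,depot)} ∪ {in(p5,t1), truck_at(t1,portB)}
          = {in(p5,t1), pkg_at(p3,depot), truck_at(t1,portB)}

== RESULT ==
["in(p5,t1)", "pkg_at(p3,depot)", "truck_at(t1,portB)"]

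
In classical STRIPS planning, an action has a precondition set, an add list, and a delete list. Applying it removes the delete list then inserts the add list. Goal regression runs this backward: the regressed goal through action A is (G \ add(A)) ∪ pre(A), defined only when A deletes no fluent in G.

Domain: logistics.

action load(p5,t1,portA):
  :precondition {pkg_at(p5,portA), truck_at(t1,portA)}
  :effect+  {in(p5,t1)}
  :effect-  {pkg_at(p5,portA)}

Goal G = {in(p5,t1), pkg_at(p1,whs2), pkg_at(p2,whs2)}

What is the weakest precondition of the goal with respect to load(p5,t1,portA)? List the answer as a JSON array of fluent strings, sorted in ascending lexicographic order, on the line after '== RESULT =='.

Regress:
  G ∩ del = {}  (empty — regression defined)
  G \ add = {in(p5,t1), pkg_at(p1,whs2), pkg_at(p2,whs2)} \ {in(p5,t1)} = {pkg_at(p1,whs2), pkg_at(p2,whs2)}
  ∪ pre   = {pkg_at(p1,whs2), pkg_at(p2,whs2)} ∪ {pkg_at(p5,portA), truck_at(t1,portA)}
          = {pkg_at(p1,whs2), pkg_at(p2,whs2), pkg_at(p5,portA), truck_at(t1,portA)}

== RESULT ==
["pkg_at(p1,whs2)", "pkg_at(p2,whs2)", "pkg_at(p5,portA)", "truck_at(t1,portA)"]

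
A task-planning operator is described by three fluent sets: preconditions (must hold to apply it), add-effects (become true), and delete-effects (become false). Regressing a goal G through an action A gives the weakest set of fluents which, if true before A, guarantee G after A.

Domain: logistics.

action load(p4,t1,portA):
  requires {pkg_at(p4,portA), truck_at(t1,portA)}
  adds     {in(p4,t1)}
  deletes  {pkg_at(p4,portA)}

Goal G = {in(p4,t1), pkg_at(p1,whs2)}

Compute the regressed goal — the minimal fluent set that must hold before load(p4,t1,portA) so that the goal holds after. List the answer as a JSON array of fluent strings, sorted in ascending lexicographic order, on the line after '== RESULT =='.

Regress:
  G ∩ del = {}  (empty — regression defined)
  G \ add = {in(p4,t1), pkg_at(p1,whs2)} \ {in(p4,t1)} = {pkg_at(p1,whs2)}
  ∪ pre   = {pkg_at(p1,whs2)} ∪ {pkg_at(p4,portA), truck_at(t1,portA)}
          = {pkg_at(p1,whs2), pkg_at(p4,portA), truck_at(t1,portA)}

== RESULT ==
["pkg_at(p1,whs2)", "pkg_at(p4,portA)", "truck_at(t1,portA)"]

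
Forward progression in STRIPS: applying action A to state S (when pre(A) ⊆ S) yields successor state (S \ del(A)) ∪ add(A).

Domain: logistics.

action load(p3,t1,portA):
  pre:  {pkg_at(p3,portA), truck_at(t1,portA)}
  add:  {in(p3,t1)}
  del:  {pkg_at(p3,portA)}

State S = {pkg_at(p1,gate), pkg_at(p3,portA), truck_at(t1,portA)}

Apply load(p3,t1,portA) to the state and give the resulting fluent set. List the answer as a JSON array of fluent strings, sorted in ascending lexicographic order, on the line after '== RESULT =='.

Compute (S \ del) ∪ add:
  pre ⊆ S: {pkg_at(p3,portA), truck_at(t1,portA)} ⊆ S  — applicable
  S \ del = {pkg_at(p1,gate), truck_at(t1,portA)}
  ∪ add   = {in(p3,t1), pkg_at(p1,gate), truck_at(t1,portA)}

== RESULT ==
["in(p3,t1)", "pkg_at(p1,gate)", "truck_at(t1,portA)"]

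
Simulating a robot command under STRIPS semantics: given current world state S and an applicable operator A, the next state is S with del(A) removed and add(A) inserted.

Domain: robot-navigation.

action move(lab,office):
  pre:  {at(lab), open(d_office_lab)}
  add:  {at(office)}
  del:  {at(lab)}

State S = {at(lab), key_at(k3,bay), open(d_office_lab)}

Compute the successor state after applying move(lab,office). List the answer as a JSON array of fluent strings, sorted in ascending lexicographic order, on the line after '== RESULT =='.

Compute (S \ del) ∪ add:
  pre ⊆ S: {at(lab), open(d_office_lab)} ⊆ S  — applicable
  S \ del = {key_at(k3,bay), open(d_office_lab)}
  ∪ add   = {at(office), key_at(k3,bay), open(d_office_lab)}

== RESULT ==
["at(office)", "key_at(k3,bay)", "open(d_office_lab)"]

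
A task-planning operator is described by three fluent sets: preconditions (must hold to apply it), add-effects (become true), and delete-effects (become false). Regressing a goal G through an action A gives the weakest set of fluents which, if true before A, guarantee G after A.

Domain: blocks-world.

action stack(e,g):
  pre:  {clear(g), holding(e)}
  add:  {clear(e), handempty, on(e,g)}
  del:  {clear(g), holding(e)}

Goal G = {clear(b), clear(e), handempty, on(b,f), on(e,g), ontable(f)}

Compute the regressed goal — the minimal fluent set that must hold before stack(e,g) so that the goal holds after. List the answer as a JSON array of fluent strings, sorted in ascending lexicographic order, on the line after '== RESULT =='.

Compute (G \ add) ∪ pre:
  G ∩ del = {}  (empty — regression defined)
  G \ add = {clear(b), clear(e), handempty, on(b,f), on(e,g), ontable(f)} \ {clear(e), handempty, on(e,g)} = {clear(b), on(b,f), ontable(f)}
  ∪ pre   = {clear(b), on(b,f), ontable(f)} ∪ {clear(g), holding(e)}
          = {clear(b), clear(g), holding(e), on(b,f), ontable(f)}

== RESULT ==
["clear(b)", "clear(g)", "holding(e)", "on(b,f)", "ontable(f)"]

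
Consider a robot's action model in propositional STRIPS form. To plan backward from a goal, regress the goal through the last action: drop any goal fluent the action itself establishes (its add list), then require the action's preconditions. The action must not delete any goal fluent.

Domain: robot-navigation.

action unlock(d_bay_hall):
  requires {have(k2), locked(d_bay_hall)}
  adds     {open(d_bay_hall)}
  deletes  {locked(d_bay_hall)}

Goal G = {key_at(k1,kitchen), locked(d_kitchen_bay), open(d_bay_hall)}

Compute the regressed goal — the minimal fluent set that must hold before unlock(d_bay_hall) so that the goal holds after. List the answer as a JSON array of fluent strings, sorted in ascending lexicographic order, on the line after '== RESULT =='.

Regress:
  G ∩ del = {}  (empty — regression defined)
  G \ add = {key_at(k1,kitchen), locked(d_kitchen_bay), open(d_bay_hall)} \ {open(d_bay_hall)} = {key_at(k1,kitchen), locked(d_kitchen_bay)}
  ∪ pre   = {key_at(k1,kitchen), locked(d_kitchen_bay)} ∪ {have(k2), locked(d_bay_hall)}
          = {have(k2), key_at(k1,kitchen), locked(d_bay_hall), locked(d_kitchen_bay)}

== RESULT ==
["have(k2)", "key_at(k1,kitchen)", "locked(d_bay_hall)", "locked(d_kitchen_bay)"]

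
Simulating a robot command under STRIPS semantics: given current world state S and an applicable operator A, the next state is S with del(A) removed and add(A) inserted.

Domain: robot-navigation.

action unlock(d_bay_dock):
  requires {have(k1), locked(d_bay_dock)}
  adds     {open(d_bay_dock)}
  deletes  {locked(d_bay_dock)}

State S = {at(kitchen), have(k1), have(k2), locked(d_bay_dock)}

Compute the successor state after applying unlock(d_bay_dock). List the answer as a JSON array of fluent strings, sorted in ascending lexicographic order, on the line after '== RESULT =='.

Compute (S \ del) ∪ add:
  pre ⊆ S: {have(k1), locked(d_bay_dock)} ⊆ S  — applicable
  S \ del = {at(kitchen), have(k1), have(k2)}
  ∪ add   = {at(kitchen), have(k1), have(k2), open(d_bay_dock)}

== RESULT ==
["at(kitchen)", "have(k1)", "have(k2)", "open(d_bay_dock)"]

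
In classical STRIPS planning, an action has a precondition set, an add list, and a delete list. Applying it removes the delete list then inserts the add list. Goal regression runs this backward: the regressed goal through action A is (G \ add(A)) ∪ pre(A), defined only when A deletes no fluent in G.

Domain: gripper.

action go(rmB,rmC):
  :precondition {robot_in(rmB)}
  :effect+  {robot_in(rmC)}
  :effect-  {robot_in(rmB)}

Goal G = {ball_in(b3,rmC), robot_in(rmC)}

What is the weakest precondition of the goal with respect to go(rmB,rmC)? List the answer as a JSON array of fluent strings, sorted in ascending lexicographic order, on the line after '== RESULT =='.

Compute (G \ add) ∪ pre:
  G ∩ del = {}  (empty — regression defined)
  G \ add = {ball_in(b3,rmC), robot_in(rmC)} \ {robot_in(rmC)} = {ball_in(b3,rmC)}
  ∪ pre   = {ball_in(b3,rmC)} ∪ {robot_in(rmB)}
          = {ball_in(b3,rmC), robot_in(rmB)}

== RESULT ==
["ball_in(b3,rmC)", "robot_in(rmB)"]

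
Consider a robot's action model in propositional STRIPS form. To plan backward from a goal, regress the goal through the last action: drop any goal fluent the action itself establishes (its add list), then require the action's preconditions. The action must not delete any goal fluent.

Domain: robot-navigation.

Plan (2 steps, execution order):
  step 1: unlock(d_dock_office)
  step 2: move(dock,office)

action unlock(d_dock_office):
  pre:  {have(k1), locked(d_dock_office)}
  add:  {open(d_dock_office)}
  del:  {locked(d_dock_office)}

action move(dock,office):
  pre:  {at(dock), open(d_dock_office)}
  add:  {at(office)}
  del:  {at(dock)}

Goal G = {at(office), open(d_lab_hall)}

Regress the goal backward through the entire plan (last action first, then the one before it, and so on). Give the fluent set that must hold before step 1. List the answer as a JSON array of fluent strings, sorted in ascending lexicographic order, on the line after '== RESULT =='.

Regress step by step:
  through step 2 (move(dock,office)): drop {at(office)}, keep {open(d_lab_hall)}, require {at(dock), open(d_dock_office)}
    → {at(dock), open(d_dock_office), open(d_lab_hall)}
  through step 1 (unlock(d_dock_office)): drop {open(d_dock_office)}, keep {at(dock), open(d_lab_hall)}, require {have(k1), locked(d_dock_office)}
    → {at(dock), have(k1), locked(d_dock_office), open(d_lab_hall)}

== RESULT ==
["at(dock)", "have(k1)", "locked(d_dock_office)", "open(d_lab_hall)"]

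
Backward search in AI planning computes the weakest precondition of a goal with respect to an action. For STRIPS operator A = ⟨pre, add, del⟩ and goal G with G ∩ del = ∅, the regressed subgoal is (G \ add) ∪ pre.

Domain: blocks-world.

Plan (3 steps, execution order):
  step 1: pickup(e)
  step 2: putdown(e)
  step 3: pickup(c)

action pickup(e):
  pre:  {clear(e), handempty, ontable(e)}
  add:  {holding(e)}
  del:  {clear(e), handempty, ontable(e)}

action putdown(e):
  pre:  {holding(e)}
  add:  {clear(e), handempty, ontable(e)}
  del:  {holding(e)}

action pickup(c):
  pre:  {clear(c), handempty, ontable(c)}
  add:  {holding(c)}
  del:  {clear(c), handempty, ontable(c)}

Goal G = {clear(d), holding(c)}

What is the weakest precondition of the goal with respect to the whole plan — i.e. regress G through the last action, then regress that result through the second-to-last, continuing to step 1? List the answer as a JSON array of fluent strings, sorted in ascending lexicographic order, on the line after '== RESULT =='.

Work backward from the goal:
  through step 3 (pickup(c)): drop {holding(c)}, keep {clear(d)}, require {clear(c), handempty, ontable(c)}
    → {clear(c), clear(d), handempty, ontable(c)}
  through step 2 (putdown(e)): drop {handempty}, keep {clear(c), clear(d), ontable(c)}, require {holding(e)}
    → {clear(c), clear(d), holding(e), ontable(c)}
  through step 1 (pickup(e)): drop {holding(e)}, keep {clear(c), clear(d), ontable(c)}, require {clear(e), handempty, ontable(e)}
    → {clear(c), clear(d), clear(e), handempty, ontable(c), ontable(e)}

== RESULT ==
["clear(c)", "clear(d)", "clear(e)", "handempty", "ontable(c)", "ontable(e)"]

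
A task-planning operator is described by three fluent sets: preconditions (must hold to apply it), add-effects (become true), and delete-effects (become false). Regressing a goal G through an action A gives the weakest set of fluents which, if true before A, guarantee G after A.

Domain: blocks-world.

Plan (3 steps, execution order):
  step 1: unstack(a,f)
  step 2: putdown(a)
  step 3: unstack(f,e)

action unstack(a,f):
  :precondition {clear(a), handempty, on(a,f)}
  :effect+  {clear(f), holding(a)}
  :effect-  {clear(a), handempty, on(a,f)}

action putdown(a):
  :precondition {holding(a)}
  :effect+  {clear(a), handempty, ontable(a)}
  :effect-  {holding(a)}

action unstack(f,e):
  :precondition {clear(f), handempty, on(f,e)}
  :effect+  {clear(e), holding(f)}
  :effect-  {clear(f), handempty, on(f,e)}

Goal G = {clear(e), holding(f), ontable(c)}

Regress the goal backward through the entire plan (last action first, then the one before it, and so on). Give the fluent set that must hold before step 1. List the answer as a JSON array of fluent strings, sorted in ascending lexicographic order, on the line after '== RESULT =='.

Regress step by step:
  through step 3 (unstack(f,e)): drop {clear(e), holding(f)}, keep {ontable(c)}, require {clear(f), handempty, on(f,e)}
    → {clear(f), handempty, on(f,e), ontable(c)}
  through step 2 (putdown(a)): drop {handempty}, keep {clear(f), on(f,e), ontable(c)}, require {holding(a)}
    → {clear(f), holding(a), on(f,e), ontable(c)}
  through step 1 (unstack(a,f)): drop {clear(f), holding(a)}, keep {on(f,e), ontable(c)}, require {clear(a), handempty, on(a,f)}
    → {clear(a), handempty, on(a,f), on(f,e), ontable(c)}

== RESULT ==
["clear(a)", "handempty", "on(a,f)", "on(f,e)", "ontable(c)"]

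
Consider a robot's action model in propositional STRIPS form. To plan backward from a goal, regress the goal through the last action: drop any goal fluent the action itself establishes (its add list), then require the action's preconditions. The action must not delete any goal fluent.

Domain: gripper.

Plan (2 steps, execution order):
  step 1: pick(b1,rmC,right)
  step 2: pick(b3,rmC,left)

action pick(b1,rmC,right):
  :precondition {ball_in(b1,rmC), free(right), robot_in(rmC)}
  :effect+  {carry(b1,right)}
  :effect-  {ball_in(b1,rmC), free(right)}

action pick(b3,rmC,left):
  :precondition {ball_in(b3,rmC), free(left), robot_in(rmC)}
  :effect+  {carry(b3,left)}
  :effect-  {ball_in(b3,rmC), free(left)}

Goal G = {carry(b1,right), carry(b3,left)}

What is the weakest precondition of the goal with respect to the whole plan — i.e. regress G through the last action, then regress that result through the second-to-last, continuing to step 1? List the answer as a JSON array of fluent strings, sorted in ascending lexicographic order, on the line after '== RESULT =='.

Regress step by step:
  through step 2 (pick(b3,rmC,left)): drop {carry(b3,left)}, keep {carry(b1,right)}, require {ball_in(b3,rmC), free(left), robot_in(rmC)}
    → {ball_in(b3,rmC), carry(b1,right), free(left), robot_in(rmC)}
  through step 1 (pick(b1,rmC,right)): drop {carry(b1,right)}, keep {ball_in(b3,rmC), free(left), robot_in(rmC)}, require {ball_in(b1,rmC), free(right), robot_in(rmC)}
    → {ball_in(b1,rmC), ball_in(b3,rmC), free(left), free(right), robot_in(rmC)}

== RESULT ==
["ball_in(b1,rmC)", "ball_in(b3,rmC)", "free(left)", "free(right)", "robot_in(rmC)"]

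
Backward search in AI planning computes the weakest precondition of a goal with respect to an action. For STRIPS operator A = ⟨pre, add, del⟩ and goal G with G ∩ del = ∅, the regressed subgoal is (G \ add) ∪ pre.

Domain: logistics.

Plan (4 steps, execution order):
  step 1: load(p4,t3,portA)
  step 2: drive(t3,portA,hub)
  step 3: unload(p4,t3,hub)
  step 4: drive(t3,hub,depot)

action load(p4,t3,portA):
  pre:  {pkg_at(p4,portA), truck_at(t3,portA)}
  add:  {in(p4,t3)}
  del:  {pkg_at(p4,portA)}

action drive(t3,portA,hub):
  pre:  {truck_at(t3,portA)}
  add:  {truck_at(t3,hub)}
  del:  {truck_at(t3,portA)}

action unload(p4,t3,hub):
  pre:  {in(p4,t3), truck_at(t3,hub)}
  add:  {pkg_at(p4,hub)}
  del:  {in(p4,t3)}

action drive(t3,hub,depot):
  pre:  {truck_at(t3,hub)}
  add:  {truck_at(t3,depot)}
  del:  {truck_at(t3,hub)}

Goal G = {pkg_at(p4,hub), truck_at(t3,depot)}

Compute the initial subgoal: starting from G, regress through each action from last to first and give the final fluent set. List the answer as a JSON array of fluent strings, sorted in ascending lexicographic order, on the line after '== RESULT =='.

Work backward from the goal:
  through step 4 (drive(t3,hub,depot)): drop {truck_at(t3,depot)}, keep {pkg_at(p4,hub)}, require {truck_at(t3,hub)}
    → {pkg_at(p4,hub), truck_at(t3,hub)}
  through step 3 (unload(p4,t3,hub)): drop {pkg_at(p4,hub)}, keep {truck_at(t3,hub)}, require {in(p4,t3), truck_at(t3,hub)}
    → {in(p4,t3), truck_at(t3,hub)}
  through step 2 (drive(t3,portA,hub)): drop {truck_at(t3,hub)}, keep {in(p4,t3)}, require {truck_at(t3,portA)}
    → {in(p4,t3), truck_at(t3,portA)}
  through step 1 (load(p4,t3,portA)): drop {in(p4,t3)}, keep {truck_at(t3,portA)}, require {pkg_at(p4,portA), truck_at(t3,portA)}
    → {pkg_at(p4,portA), truck_at(t3,portA)}

== RESULT ==
["pkg_at(p4,portA)", "truck_at(t3,portA)"]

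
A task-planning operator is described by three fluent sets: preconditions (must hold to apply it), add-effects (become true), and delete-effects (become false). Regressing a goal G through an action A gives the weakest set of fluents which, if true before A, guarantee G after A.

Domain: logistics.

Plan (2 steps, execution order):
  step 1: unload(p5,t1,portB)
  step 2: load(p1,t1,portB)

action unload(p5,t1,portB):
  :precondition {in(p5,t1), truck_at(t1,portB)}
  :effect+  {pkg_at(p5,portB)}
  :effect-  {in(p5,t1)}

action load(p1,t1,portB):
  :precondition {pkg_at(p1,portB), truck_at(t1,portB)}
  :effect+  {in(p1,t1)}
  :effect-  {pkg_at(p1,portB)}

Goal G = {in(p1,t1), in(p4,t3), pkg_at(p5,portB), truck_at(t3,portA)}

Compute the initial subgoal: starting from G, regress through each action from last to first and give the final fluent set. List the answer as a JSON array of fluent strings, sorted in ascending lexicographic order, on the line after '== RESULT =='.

Regress step by step:
  through step 2 (load(p1,t1,portB)): drop {in(p1,t1)}, keep {in(p4,t3), pkg_at(p5,portB), truck_at(t3,portA)}, require {pkg_at(p1,portB), truck_at(t1,portB)}
    → {in(p4,t3), pkg_at(p1,portB), pkg_at(p5,portB), truck_at(t1,portB), truck_at(t3,portA)}
  through step 1 (unload(p5,t1,portB)): drop {pkg_at(p5,portB)}, keep {in(p4,t3), pkg_at(p1,portB), truck_at(t1,portB), truck_at(t3,portA)}, require {in(p5,t1), truck_at(t1,portB)}
    → {in(p4,t3), in(p5,t1), pkg_at(p1,portB), truck_at(t1,portB), truck_at(t3,portA)}

== RESULT ==
["in(p4,t3)", "in(p5,t1)", "pkg_at(p1,portB)", "truck_at(t1,portB)", "truck_at(t3,portA)"]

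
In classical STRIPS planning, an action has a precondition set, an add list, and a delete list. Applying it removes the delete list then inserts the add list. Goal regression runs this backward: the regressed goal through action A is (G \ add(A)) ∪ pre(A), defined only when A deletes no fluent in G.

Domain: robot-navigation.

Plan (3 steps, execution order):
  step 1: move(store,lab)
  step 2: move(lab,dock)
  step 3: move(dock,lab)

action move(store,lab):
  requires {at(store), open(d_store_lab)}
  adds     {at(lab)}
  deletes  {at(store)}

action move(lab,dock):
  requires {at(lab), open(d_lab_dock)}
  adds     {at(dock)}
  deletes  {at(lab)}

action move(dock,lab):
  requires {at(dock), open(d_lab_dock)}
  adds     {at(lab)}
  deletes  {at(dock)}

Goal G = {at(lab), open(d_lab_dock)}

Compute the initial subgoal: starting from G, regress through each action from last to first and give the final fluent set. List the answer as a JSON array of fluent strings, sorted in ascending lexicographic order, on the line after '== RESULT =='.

Regress step by step:
  through step 3 (move(dock,lab)): drop {at(lab)}, keep {open(d_lab_dock)}, require {at(dock), open(d_lab_dock)}
    → {at(dock), open(d_lab_dock)}
  through step 2 (move(lab,dock)): drop {at(dock)}, keep {open(d_lab_dock)}, require {at(lab), open(d_lab_dock)}
    → {at(lab), open(d_lab_dock)}
  through step 1 (move(store,lab)): drop {at(lab)}, keep {open(d_lab_dock)}, require {at(store), open(d_store_lab)}
    → {at(store), open(d_lab_dock), open(d_store_lab)}

== RESULT ==
["at(store)", "open(d_lab_dock)", "open(d_store_lab)"]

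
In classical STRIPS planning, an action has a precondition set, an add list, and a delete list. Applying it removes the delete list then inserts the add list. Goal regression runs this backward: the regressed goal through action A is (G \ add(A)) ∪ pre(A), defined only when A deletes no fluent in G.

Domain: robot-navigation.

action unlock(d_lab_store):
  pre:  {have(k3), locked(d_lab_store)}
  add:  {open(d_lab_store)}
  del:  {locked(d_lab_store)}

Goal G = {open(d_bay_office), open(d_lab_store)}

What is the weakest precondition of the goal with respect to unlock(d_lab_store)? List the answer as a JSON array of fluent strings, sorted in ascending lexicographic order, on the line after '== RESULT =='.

Compute (G \ add) ∪ pre:
  G ∩ del = {}  (empty — regression defined)
  G \ add = {open(d_bay_office), open(d_lab_store)} \ {open(d_lab_store)} = {open(d_bay_office)}
  ∪ pre   = {open(d_bay_office)} ∪ {have(k3), locked(d_lab_store)}
          = {have(k3), locked(d_lab_store), open(d_bay_office)}

== RESULT ==
["have(k3)", "locked(d_lab_store)", "open(d_bay_office)"]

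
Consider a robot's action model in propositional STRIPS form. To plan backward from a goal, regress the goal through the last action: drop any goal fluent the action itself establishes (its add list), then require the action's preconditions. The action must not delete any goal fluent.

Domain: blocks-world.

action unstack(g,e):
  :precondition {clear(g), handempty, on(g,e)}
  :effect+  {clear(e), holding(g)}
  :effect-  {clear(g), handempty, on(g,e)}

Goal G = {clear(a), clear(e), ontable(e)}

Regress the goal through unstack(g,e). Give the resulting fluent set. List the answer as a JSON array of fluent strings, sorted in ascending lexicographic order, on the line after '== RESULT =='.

Compute (G \ add) ∪ pre:
  G ∩ del = {}  (empty — regression defined)
  G \ add = {clear(a), clear(e), ontable(e)} \ {clear(e), holding(g)} = {clear(a), ontable(e)}
  ∪ pre   = {clear(a), ontable(e)} ∪ {clear(g), handempty, on(g,e)}
          = {clear(a), clear(g), handempty, on(g,e), ontable(e)}

== RESULT ==
["clear(a)", "clear(g)", "handempty", "on(g,e)", "ontable(e)"]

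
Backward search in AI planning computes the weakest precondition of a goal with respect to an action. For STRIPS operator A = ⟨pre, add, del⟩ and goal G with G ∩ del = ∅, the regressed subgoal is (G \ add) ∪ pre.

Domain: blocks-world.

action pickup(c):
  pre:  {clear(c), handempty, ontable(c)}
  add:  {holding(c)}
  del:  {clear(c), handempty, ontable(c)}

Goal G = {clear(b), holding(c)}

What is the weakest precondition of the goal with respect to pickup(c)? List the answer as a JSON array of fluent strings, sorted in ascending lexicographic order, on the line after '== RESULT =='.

Regress:
  G ∩ del = {}  (empty — regression defined)
  G \ add = {clear(b), holding(c)} \ {holding(c)} = {clear(b)}
  ∪ pre   = {clear(b)} ∪ {clear(c), handempty, ontable(c)}
          = {clear(b), clear(c), handempty, ontable(c)}

== RESULT ==
["clear(b)", "clear(c)", "handempty", "ontable(c)"]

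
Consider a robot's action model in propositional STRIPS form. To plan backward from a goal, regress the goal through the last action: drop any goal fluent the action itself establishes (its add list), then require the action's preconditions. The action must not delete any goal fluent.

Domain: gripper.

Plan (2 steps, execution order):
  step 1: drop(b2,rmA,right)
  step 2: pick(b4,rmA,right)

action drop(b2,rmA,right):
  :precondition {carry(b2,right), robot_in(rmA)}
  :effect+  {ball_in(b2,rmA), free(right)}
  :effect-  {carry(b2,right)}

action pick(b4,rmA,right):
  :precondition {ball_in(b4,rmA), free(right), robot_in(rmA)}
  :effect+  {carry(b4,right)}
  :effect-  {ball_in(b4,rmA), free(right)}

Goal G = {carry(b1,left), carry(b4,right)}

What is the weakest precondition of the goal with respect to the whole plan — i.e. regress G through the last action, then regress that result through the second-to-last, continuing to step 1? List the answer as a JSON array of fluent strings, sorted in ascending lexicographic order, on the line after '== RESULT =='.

Work backward from the goal:
  through step 2 (pick(b4,rmA,right)): drop {carry(b4,right)}, keep {carry(b1,left)}, require {ball_in(b4,rmA), free(right), robot_in(rmA)}
    → {ball_in(b4,rmA), carry(b1,left), free(right), robot_in(rmA)}
  through step 1 (drop(b2,rmA,right)): drop {free(right)}, keep {ball_in(b4,rmA), carry(b1,left), robot_in(rmA)}, require {carry(b2,right), robot_in(rmA)}
    → {ball_in(b4,rmA), carry(b1,left), carry(b2,right), robot_in(rmA)}

== RESULT ==
["ball_in(b4,rmA)", "carry(b1,left)", "carry(b2,right)", "robot_in(rmA)"]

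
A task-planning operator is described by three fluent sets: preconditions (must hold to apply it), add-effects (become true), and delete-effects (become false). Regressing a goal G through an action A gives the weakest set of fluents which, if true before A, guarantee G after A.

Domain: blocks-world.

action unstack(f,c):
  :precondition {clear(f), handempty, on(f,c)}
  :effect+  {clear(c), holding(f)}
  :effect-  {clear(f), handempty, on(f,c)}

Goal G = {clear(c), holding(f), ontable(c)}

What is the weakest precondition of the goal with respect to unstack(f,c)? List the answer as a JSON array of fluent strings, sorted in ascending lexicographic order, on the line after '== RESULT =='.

Compute (G \ add) ∪ pre:
  G ∩ del = {}  (empty — regression defined)
  G \ add = {clear(c), holding(f), ontable(c)} \ {clear(c), holding(f)} = {ontable(c)}
  ∪ pre   = {ontable(c)} ∪ {clear(f), handempty, on(f,c)}
          = {clear(f), handempty, on(f,c), ontable(c)}

== RESULT ==
["clear(f)", "handempty", "on(f,c)", "ontable(c)"]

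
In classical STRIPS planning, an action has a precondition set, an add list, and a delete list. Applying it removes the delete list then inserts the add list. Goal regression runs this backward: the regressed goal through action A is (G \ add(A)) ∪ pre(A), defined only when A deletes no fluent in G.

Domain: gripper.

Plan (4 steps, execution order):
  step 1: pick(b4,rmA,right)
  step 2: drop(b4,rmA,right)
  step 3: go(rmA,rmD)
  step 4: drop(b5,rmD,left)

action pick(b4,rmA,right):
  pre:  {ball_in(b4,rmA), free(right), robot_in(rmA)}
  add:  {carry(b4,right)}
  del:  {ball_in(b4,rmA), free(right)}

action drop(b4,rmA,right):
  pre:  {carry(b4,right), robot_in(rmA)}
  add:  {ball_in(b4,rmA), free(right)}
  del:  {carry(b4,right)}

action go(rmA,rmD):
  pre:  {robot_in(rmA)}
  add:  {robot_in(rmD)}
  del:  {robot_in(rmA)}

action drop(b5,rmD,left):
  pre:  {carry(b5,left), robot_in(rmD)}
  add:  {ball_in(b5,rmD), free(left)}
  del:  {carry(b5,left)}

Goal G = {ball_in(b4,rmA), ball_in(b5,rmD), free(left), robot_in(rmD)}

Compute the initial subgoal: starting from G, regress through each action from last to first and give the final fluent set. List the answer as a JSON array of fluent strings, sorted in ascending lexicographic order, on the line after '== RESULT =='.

Regress step by step:
  through step 4 (drop(b5,rmD,left)): drop {ball_in(b5,rmD), free(left)}, keep {ball_in(b4,rmA), robot_in(rmD)}, require {carry(b5,left), robot_in(rmD)}
    → {ball_in(b4,rmA), carry(b5,left), robot_in(rmD)}
  through step 3 (go(rmA,rmD)): drop {robot_in(rmD)}, keep {ball_in(b4,rmA), carry(b5,left)}, require {robot_in(rmA)}
    → {ball_in(b4,rmA), carry(b5,left), robot_in(rmA)}
  through step 2 (drop(b4,rmA,right)): drop {ball_in(b4,rmA)}, keep {carry(b5,left), robot_in(rmA)}, require {carry(b4,right), robot_in(rmA)}
    → {carry(b4,right), carry(b5,left), robot_in(rmA)}
  through step 1 (pick(b4,rmA,right)): drop {carry(b4,right)}, keep {carry(b5,left), robot_in(rmA)}, require {ball_in(b4,rmA), free(right), robot_in(rmA)}
    → {ball_in(b4,rmA), carry(b5,left), free(right), robot_in(rmA)}

== RESULT ==
["ball_in(b4,rmA)", "carry(b5,left)", "free(right)", "robot_in(rmA)"]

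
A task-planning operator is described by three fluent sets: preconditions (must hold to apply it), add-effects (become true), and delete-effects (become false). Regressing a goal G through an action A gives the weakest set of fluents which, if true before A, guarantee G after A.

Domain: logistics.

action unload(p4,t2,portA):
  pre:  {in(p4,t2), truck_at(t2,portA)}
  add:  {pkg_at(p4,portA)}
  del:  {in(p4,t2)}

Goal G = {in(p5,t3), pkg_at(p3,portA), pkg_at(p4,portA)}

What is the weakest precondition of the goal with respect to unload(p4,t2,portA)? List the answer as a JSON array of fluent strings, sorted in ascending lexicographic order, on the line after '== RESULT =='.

Compute (G \ add) ∪ pre:
  G ∩ del = {}  (empty — regression defined)
  G \ add = {in(p5,t3), pkg_at(p3,portA), pkg_at(p4,portA)} \ {pkg_at(p4,portA)} = {in(p5,t3), pkg_at(p3,portA)}
  ∪ pre   = {in(p5,t3), pkg_at(p3,portA)} ∪ {in(p4,t2), truck_at(t2,portA)}
          = {in(p4,t2), in(p5,t3), pkg_at(p3,portA), truck_at(t2,portA)}

== RESULT ==
["in(p4,t2)", "in(p5,t3)", "pkg_at(p3,portA)", "truck_at(t2,portA)"]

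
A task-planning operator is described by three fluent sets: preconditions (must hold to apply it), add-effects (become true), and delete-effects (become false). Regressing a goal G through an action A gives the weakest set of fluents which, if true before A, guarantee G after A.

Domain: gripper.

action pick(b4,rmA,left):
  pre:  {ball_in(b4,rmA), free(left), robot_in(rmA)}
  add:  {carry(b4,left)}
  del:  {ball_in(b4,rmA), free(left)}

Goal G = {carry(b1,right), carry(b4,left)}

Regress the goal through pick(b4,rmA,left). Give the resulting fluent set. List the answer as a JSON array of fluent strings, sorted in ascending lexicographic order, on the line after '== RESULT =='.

Regress:
  G ∩ del = {}  (empty — regression defined)
  G \ add = {carry(b1,right), carry(b4,left)} \ {carry(b4,left)} = {carry(b1,right)}
  ∪ pre   = {carry(b1,right)} ∪ {ball_in(b4,rmA), free(left), robot_in(rmA)}
          = {ball_in(b4,rmA), carry(b1,right), free(left), robot_in(rmA)}

== RESULT ==
["ball_in(b4,rmA)", "carry(b1,right)", "free(left)", "robot_in(rmA)"]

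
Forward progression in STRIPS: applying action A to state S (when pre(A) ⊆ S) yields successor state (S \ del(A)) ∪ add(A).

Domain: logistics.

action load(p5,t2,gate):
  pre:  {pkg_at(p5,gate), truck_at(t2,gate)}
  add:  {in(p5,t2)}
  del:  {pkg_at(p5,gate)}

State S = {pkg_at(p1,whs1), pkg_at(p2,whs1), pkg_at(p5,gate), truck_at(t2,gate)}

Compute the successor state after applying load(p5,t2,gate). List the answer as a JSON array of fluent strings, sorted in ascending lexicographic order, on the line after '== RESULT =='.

Progress:
  pre ⊆ S: {pkg_at(p5,gate), truck_at(t2,gate)} ⊆ S  — applicable
  S \ del = {pkg_at(p1,whs1), pkg_at(p2,whs1), truck_at(t2,gate)}
  ∪ add   = {in(p5,t2), pkg_at(p1,whs1), pkg_at(p2,whs1), truck_at(t2,gate)}

== RESULT ==
["in(p5,t2)", "pkg_at(p1,whs1)", "pkg_at(p2,whs1)", "truck_at(t2,gate)"]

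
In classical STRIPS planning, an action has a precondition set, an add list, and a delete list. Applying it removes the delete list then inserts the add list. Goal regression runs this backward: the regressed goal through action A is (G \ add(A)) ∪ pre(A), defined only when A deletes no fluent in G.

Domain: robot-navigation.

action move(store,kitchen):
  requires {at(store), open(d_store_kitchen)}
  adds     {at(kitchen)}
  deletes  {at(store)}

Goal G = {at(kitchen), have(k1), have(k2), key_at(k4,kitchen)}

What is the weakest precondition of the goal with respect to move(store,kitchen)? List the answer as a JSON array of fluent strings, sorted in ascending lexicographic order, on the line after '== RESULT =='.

Regress:
  G ∩ del = {}  (empty — regression defined)
  G \ add = {at(kitchen), have(k1), have(k2), key_at(k4,kitchen)} \ {at(kitchen)} = {have(k1), have(k2), key_at(k4,kitchen)}
  ∪ pre   = {have(k1), have(k2), key_at(k4,kitchen)} ∪ {at(store), open(d_store_kitchen)}
          = {at(store), have(k1), have(k2), key_at(k4,kitchen), open(d_store_kitchen)}

== RESULT ==
["at(store)", "have(k1)", "have(k2)", "key_at(k4,kitchen)", "open(d_store_kitchen)"]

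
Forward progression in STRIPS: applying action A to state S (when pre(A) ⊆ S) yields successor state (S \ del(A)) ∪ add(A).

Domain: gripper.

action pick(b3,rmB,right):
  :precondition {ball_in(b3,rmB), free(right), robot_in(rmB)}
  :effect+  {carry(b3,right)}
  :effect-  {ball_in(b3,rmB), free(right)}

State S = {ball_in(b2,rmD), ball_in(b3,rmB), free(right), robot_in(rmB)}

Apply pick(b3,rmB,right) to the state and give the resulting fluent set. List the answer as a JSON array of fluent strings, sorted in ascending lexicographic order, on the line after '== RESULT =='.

Progress:
  pre ⊆ S: {ball_in(b3,rmB), free(right), robot_in(rmB)} ⊆ S  — applicable
  S \ del = {ball_in(b2,rmD), robot_in(rmB)}
  ∪ add   = {ball_in(b2,rmD), carry(b3,right), robot_in(rmB)}

== RESULT ==
["ball_in(b2,rmD)", "carry(b3,right)", "robot_in(rmB)"]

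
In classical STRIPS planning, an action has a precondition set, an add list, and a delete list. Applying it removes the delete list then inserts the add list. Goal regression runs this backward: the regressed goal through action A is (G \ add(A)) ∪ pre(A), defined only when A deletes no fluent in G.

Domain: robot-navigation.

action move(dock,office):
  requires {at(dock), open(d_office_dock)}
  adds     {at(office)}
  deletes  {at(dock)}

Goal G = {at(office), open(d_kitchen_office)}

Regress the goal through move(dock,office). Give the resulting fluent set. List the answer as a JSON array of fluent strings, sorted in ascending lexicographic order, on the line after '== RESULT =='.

Regress:
  G ∩ del = {}  (empty — regression defined)
  G \ add = {at(office), open(d_kitchen_office)} \ {at(office)} = {open(d_kitchen_office)}
  ∪ pre   = {open(d_kitchen_office)} ∪ {at(dock), open(d_office_dock)}
          = {at(dock), open(d_kitchen_office), open(d_office_dock)}

== RESULT ==
["at(dock)", "open(d_kitchen_office)", "open(d_office_dock)"]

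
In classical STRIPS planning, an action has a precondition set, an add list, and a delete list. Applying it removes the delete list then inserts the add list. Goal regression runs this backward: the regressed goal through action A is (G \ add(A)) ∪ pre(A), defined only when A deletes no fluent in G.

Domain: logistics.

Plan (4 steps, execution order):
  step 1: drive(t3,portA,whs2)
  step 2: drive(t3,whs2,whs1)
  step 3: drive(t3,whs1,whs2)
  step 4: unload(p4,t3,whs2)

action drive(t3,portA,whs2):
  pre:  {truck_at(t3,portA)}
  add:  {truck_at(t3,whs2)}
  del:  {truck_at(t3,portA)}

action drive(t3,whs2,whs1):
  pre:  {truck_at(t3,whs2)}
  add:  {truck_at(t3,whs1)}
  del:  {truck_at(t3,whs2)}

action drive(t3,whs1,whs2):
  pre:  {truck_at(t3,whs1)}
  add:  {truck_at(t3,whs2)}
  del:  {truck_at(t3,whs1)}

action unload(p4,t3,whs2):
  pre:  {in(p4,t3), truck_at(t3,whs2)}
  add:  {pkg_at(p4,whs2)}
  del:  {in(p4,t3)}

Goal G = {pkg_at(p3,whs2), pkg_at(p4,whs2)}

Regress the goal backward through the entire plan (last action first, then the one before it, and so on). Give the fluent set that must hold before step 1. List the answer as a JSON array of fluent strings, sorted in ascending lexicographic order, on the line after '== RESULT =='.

Regress step by step:
  through step 4 (unload(p4,t3,whs2)): drop {pkg_at(p4,whs2)}, keep {pkg_at(p3,whs2)}, require {in(p4,t3), truck_at(t3,whs2)}
    → {in(p4,t3), pkg_at(p3,whs2), truck_at(t3,whs2)}
  through step 3 (drive(t3,whs1,whs2)): drop {truck_at(t3,whs2)}, keep {in(p4,t3), pkg_at(p3,whs2)}, require {truck_at(t3,whs1)}
    → {in(p4,t3), pkg_at(p3,whs2), truck_at(t3,whs1)}
  through step 2 (drive(t3,whs2,whs1)): drop {truck_at(t3,whs1)}, keep {in(p4,t3), pkg_at(p3,whs2)}, require {truck_at(t3,whs2)}
    → {in(p4,t3), pkg_at(p3,whs2), truck_at(t3,whs2)}
  through step 1 (drive(t3,portA,whs2)): drop {truck_at(t3,whs2)}, keep {in(p4,t3), pkg_at(p3,whs2)}, require {truck_at(t3,portA)}
    → {in(p4,t3), pkg_at(p3,whs2), truck_at(t3,portA)}

== RESULT ==
["in(p4,t3)", "pkg_at(p3,whs2)", "truck_at(t3,portA)"]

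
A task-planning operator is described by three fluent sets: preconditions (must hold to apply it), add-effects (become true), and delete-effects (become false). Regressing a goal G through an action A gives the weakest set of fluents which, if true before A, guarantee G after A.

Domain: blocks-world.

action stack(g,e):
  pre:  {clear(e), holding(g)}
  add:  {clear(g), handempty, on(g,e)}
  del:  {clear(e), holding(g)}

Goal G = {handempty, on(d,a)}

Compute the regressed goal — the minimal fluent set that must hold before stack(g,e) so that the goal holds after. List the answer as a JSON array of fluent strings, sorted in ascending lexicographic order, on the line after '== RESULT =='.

Compute (G \ add) ∪ pre:
  G ∩ del = {}  (empty — regression defined)
  G \ add = {handempty, on(d,a)} \ {clear(g), handempty, on(g,e)} = {on(d,a)}
  ∪ pre   = {on(d,a)} ∪ {clear(e), holding(g)}
          = {clear(e), holding(g), on(d,a)}

== RESULT ==
["clear(e)", "holding(g)", "on(d,a)"]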